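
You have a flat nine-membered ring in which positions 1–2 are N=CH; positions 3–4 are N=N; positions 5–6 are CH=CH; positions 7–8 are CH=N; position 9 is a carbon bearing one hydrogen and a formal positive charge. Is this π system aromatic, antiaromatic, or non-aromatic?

Antiaromatic

All ring atoms are sp² and supply a p orbital to the ring (the double-bond atoms are sp², each contributing one p electron; each =N– nitrogen is pyridine-type (lone pair in the sp² plane, one electron in the p orbital); the carbocation has an empty p orbital); the conjugation is uninterrupted.
Tallying contributions gives 4 × 2 = 8 from the double-bond units + 0 from the CH(+) atom = 8.
8 is a 4n count (n = 2), so the planar conjugated ring is antiaromatic.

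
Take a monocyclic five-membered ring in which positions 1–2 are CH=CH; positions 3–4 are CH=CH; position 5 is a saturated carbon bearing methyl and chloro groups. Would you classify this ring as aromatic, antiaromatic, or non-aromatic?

The C(methyl)(chloro) position has four σ bonds — that saturated carbon is sp³ and has no p orbital in the ring π system — so the cyclic conjugation is interrupted.
A ring that is not fully conjugated cannot be aromatic or antiaromatic regardless of its π-electron count.

Non-aromatic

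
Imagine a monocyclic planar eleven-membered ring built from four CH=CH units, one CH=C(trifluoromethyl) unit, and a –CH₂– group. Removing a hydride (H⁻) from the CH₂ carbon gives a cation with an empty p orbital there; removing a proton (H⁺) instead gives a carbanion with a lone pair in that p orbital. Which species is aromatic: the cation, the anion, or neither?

Once that carbon is sp², every ring atom has a p orbital and both ions are fully conjugated.
Cation: 5 × 2 + 0 = 10 π electrons → 4(2)+2, aromatic.
Anion: 5 × 2 + 2 = 12 π electrons → 4(3), antiaromatic.

The cation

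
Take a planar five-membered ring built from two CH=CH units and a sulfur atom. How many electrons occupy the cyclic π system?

6

Check conjugation: the double-bond atoms are sp², each contributing one p electron; the sulfur donates one lone pair from its p orbital — every position has a p orbital, so the cyclic π system is continuous.
Counting π electrons: 2 × 2 = 4 from the double-bond units + 2 from the S atom = 6.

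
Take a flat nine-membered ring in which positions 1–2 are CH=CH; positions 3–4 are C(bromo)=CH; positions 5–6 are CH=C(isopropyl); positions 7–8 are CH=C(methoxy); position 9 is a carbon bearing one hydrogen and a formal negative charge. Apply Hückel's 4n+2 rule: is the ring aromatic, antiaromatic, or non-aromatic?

All ring atoms are sp² and supply a p orbital to the ring (the double-bond atoms are sp², each contributing one p electron; the carbanion's lone pair occupies the p orbital); the conjugation is uninterrupted.
Adding the contributions, 4 × 2 = 8 from the double-bond units + 2 from the CH(-) atom = 10.
Since 10 = 4·2 + 2, the ring meets the 4n+2 criterion.

Aromatic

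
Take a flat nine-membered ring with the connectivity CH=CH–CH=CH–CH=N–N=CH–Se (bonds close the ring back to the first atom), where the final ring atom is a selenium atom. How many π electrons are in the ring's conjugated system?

10

Check conjugation: every atom in a ring double bond is sp² and brings one electron to the p orbital; the doubly-bonded nitrogens are pyridine-type — their lone pairs lie in the ring plane, leaving one electron in the p orbital; the selenium donates one lone pair from its p orbital — every position has a p orbital, so the cyclic π system is continuous.
Counting π electrons: 4 × 2 = 8 from the double-bond units + 2 from the Se atom = 10.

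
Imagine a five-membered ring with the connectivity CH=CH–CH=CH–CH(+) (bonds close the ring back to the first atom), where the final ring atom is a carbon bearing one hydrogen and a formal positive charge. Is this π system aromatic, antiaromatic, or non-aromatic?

The p orbitals form a continuous loop: each doubly-bonded ring atom is sp² with one p-orbital electron; the carbocation has an empty p orbital. The ring is fully conjugated.
Counting π electrons: 2 × 2 = 4 from the double-bond units + 0 from the CH(+) atom = 4.
With 4 = 4·1 π electrons, Hückel's rule classifies the planar ring as antiaromatic.
(The species described is the cyclopentadienyl cation.)

Antiaromatic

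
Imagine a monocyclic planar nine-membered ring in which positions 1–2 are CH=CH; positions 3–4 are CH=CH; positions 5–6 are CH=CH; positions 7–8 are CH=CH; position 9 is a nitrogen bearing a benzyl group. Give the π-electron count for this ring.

10

All ring atoms are sp² and supply a p orbital to the ring (the double-bond atoms are sp², each contributing one p electron; the pyrrole-type nitrogen donates its lone pair from the p orbital); the conjugation is uninterrupted.
Adding the contributions, 4 × 2 = 8 from the double-bond units + 2 from the N(benzyl) atom = 10.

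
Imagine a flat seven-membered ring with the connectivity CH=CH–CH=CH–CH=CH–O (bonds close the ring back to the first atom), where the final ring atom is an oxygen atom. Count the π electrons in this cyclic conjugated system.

8

All ring atoms are sp² and supply a p orbital to the ring (every atom in a ring double bond is sp² and brings one electron to the p orbital; the oxygen donates one lone pair from its p orbital); the conjugation is uninterrupted.
Adding the contributions, 3 × 2 = 6 from the double-bond units + 2 from the O atom = 8.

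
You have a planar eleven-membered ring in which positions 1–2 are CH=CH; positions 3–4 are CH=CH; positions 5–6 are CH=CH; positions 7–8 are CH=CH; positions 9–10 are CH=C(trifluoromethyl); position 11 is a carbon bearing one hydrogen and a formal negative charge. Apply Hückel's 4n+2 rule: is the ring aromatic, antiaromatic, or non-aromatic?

Antiaromatic

The p orbitals form a continuous loop: the double-bond atoms are sp², each contributing one p electron; the carbanion's lone pair occupies the p orbital. The ring is fully conjugated.
Adding the contributions, 5 × 2 = 10 from the double-bond units + 2 from the CH(-) atom = 12.
A 4n π count (12, n = 3) in a planar conjugated ring means antiaromatic.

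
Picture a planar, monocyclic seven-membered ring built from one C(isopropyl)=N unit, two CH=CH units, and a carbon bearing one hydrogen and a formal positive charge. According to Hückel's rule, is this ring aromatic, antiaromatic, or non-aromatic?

All ring atoms are sp² and supply a p orbital to the ring (every atom in a ring double bond is sp² and brings one electron to the p orbital; each =N– nitrogen is pyridine-type (lone pair in the sp² plane, one electron in the p orbital); the carbocation has an empty p orbital); the conjugation is uninterrupted.
Adding the contributions, 3 × 2 = 6 from the double-bond units + 0 from the CH(+) atom = 6.
With 6 π electrons (n = 1), the Hückel 4n+2 condition holds.

Aromatic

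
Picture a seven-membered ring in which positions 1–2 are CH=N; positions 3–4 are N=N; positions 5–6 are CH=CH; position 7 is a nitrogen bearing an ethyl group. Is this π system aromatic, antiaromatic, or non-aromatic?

Check conjugation: every atom in a ring double bond is sp² and brings one electron to the p orbital; each sp² =N– keeps its lone pair in-plane and puts one electron into the π system; the pyrrole-type nitrogen donates its lone pair from the p orbital — every position has a p orbital, so the cyclic π system is continuous.
Counting π electrons: 3 × 2 = 6 from the double-bond units + 2 from the N(ethyl) atom = 8.
With 8 = 4·2 π electrons, Hückel's rule classifies the planar ring as antiaromatic.

Antiaromatic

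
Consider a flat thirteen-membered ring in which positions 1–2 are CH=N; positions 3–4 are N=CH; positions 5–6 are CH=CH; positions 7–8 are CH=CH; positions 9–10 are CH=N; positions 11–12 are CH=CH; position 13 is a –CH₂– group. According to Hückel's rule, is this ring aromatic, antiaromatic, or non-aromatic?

Because the tetrahedral CH₂ carbon is sp³ and has no p orbital in the ring π system at the CH2 position, the π system cannot extend all the way around the ring.
Without a continuous loop of overlapping p orbitals the Hückel electron count never comes into play.

Non-aromatic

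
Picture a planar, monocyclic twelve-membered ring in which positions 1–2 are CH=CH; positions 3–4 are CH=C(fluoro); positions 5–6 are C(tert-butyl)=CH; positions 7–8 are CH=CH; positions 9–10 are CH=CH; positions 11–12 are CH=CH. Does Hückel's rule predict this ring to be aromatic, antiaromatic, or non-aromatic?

Antiaromatic

The p orbitals form a continuous loop: the double-bond atoms are sp², each contributing one p electron. The ring is fully conjugated.
π-electron count: 6 × 2 = 12 from the 6 double-bond units.
With 12 = 4·3 π electrons, Hückel's rule classifies the planar ring as antiaromatic.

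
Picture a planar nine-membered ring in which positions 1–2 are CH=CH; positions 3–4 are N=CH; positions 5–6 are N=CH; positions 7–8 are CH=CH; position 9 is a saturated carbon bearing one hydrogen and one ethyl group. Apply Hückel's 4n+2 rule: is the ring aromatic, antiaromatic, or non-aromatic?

Non-aromatic

The CH(ethyl) carbon is saturated: that saturated carbon is sp³ and has no p orbital in the ring π system. Conjugation is not continuous around the ring.
Without a continuous loop of overlapping p orbitals the Hückel electron count never comes into play.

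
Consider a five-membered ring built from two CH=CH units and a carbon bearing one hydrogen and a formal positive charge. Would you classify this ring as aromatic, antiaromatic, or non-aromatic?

All ring atoms are sp² and supply a p orbital to the ring (the double-bond atoms are sp², each contributing one p electron; the carbocation has an empty p orbital); the conjugation is uninterrupted.
Tallying contributions gives 2 × 2 = 4 from the double-bond units + 0 from the CH(+) atom = 4.
A 4n π count (4, n = 1) in a planar conjugated ring means antiaromatic.
This is the cyclopentadienyl cation.

Antiaromatic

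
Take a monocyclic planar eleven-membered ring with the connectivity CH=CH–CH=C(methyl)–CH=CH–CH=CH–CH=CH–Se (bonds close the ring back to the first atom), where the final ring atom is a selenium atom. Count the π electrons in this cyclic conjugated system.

Every ring atom contributes a p orbital perpendicular to the ring (every atom in a ring double bond is sp² and brings one electron to the p orbital; the selenium donates one lone pair from its p orbital), so the π system is cyclic and fully conjugated.
Tallying contributions gives 5 × 2 = 10 from the double-bond units + 2 from the Se atom = 12.

12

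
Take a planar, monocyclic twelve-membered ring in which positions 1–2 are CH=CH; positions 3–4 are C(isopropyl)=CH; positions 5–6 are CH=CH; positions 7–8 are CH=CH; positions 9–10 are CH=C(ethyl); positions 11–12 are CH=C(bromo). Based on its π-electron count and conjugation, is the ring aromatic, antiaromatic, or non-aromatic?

Antiaromatic

Every ring atom contributes a p orbital perpendicular to the ring (each doubly-bonded ring atom is sp² with one p-orbital electron), so the π system is cyclic and fully conjugated.
Counting π electrons: 6 × 2 = 12 from the 6 double-bond units.
12 = 4(3); a planar, fully conjugated 4n system is antiaromatic.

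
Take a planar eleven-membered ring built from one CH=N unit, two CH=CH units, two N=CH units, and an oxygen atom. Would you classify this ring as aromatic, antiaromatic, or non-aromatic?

Every ring atom contributes a p orbital perpendicular to the ring (the double-bond atoms are sp², each contributing one p electron; the doubly-bonded nitrogens are pyridine-type — their lone pairs lie in the ring plane, leaving one electron in the p orbital; the oxygen donates one lone pair from its p orbital), so the π system is cyclic and fully conjugated.
Tallying contributions gives 5 × 2 = 10 from the double-bond units + 2 from the O atom = 12.
With 12 = 4·3 π electrons, Hückel's rule classifies the planar ring as antiaromatic.

Antiaromatic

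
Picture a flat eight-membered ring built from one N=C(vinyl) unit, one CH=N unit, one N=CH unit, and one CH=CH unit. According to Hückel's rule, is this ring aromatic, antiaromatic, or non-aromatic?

All ring atoms are sp² and supply a p orbital to the ring (the double-bond atoms are sp², each contributing one p electron; each sp² =N– keeps its lone pair in-plane and puts one electron into the π system); the conjugation is uninterrupted.
Tallying contributions gives 4 × 2 = 8 from the 4 double-bond units.
8 = 4(2); a planar, fully conjugated 4n system is antiaromatic.

Antiaromatic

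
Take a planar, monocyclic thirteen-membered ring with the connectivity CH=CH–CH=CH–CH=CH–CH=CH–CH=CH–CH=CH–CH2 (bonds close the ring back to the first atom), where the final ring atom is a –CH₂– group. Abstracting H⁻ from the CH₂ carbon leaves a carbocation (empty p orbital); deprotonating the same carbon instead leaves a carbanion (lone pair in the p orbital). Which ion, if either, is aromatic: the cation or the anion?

The anion

In either ion the ring is fully conjugated: every atom, including the new sp² carbon, supplies a p orbital.
Cation: 6 × 2 + 0 = 12 π electrons → 4(3), antiaromatic.
Anion: 6 × 2 + 2 = 14 π electrons → 4(3)+2, aromatic.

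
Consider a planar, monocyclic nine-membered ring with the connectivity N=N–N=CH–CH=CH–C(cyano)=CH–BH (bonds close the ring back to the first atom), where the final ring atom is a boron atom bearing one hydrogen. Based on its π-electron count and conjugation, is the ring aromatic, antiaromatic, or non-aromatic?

Antiaromatic

Every ring atom contributes a p orbital perpendicular to the ring (each doubly-bonded ring atom is sp² with one p-orbital electron; each sp² =N– keeps its lone pair in-plane and puts one electron into the π system; the boron has an empty p orbital), so the π system is cyclic and fully conjugated.
Counting π electrons: 4 × 2 = 8 from the double-bond units + 0 from the BH atom = 8.
With 8 = 4·2 π electrons, Hückel's rule classifies the planar ring as antiaromatic.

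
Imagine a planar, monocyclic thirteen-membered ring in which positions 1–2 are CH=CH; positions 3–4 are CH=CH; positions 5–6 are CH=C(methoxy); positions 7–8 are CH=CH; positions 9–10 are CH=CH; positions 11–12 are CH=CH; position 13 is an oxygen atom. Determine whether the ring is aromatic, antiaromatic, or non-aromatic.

Every ring atom contributes a p orbital perpendicular to the ring (each doubly-bonded ring atom is sp² with one p-orbital electron; the oxygen donates one lone pair from its p orbital), so the π system is cyclic and fully conjugated.
Counting π electrons: 6 × 2 = 12 from the double-bond units + 2 from the O atom = 14.
With 14 π electrons (n = 3), the Hückel 4n+2 condition holds.

Aromatic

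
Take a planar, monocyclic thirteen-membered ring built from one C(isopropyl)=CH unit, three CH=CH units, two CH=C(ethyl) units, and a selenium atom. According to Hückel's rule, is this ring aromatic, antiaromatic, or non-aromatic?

Aromatic

The p orbitals form a continuous loop: every atom in a ring double bond is sp² and brings one electron to the p orbital; the selenium donates one lone pair from its p orbital. The ring is fully conjugated.
Adding the contributions, 6 × 2 = 12 from the double-bond units + 2 from the Se atom = 14.
Since 14 = 4·3 + 2, the ring meets the 4n+2 criterion.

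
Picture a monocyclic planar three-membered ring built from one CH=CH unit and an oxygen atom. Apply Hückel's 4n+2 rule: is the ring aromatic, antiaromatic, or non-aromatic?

Antiaromatic

The p orbitals form a continuous loop: each doubly-bonded ring atom is sp² with one p-orbital electron; the oxygen donates one lone pair from its p orbital. The ring is fully conjugated.
Tallying contributions gives 1 × 2 = 2 from the double-bond unit + 2 from the O atom = 4.
4 = 4(1); a planar, fully conjugated 4n system is antiaromatic.
(This ring is oxirene.)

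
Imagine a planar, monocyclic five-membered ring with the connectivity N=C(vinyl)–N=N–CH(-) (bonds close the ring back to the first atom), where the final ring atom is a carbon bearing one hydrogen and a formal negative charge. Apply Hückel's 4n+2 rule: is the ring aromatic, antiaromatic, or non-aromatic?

All ring atoms are sp² and supply a p orbital to the ring (the double-bond atoms are sp², each contributing one p electron; each sp² =N– keeps its lone pair in-plane and puts one electron into the π system; the carbanion's lone pair occupies the p orbital); the conjugation is uninterrupted.
Counting π electrons: 2 × 2 = 4 from the double-bond units + 2 from the CH(-) atom = 6.
That gives a 4n+2 count (6, n = 1).

Aromatic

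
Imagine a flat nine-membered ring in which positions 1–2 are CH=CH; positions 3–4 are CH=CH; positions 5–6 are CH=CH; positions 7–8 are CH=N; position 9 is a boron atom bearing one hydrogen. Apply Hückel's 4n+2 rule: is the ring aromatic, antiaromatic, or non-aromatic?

Check conjugation: each doubly-bonded ring atom is sp² with one p-orbital electron; the doubly-bonded nitrogens are pyridine-type — their lone pairs lie in the ring plane, leaving one electron in the p orbital; the boron has an empty p orbital — every position has a p orbital, so the cyclic π system is continuous.
π-electron count: 4 × 2 = 8 from the double-bond units + 0 from the BH atom = 8.
8 = 4(2); a planar, fully conjugated 4n system is antiaromatic.

Antiaromatic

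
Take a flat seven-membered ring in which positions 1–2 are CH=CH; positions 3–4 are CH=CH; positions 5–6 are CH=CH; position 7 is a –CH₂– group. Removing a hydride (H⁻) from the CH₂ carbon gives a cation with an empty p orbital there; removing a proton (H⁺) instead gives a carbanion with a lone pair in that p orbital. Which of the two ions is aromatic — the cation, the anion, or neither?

The cation

Both ions have a continuous loop of p orbitals — each ring atom is sp².
Cation: 3 × 2 + 0 = 6 π electrons → 4(1)+2, aromatic.
Anion: 3 × 2 + 2 = 8 π electrons → 4(2), antiaromatic.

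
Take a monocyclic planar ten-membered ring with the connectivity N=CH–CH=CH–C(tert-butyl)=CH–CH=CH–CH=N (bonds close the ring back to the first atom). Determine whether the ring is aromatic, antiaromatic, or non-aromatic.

Aromatic

Check conjugation: the double-bond atoms are sp², each contributing one p electron; each sp² =N– keeps its lone pair in-plane and puts one electron into the π system — every position has a p orbital, so the cyclic π system is continuous.
Tallying contributions gives 5 × 2 = 10 from the 5 double-bond units.
With 10 π electrons (n = 2), the Hückel 4n+2 condition holds.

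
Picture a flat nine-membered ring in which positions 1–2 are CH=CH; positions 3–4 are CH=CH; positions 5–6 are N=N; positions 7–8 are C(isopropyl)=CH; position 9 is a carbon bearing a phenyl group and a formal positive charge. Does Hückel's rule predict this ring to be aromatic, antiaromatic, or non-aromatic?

Antiaromatic

The p orbitals form a continuous loop: every atom in a ring double bond is sp² and brings one electron to the p orbital; each sp² =N– keeps its lone pair in-plane and puts one electron into the π system; the carbocation has an empty p orbital. The ring is fully conjugated.
Tallying contributions gives 4 × 2 = 8 from the double-bond units + 0 from the C(phenyl)(+) atom = 8.
A 4n π count (8, n = 2) in a planar conjugated ring means antiaromatic.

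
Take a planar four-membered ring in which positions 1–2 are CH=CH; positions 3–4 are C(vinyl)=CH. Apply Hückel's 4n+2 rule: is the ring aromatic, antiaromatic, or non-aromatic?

Check conjugation: the double-bond atoms are sp², each contributing one p electron — every position has a p orbital, so the cyclic π system is continuous.
Counting π electrons: 2 × 2 = 4 from the 2 double-bond units.
With 4 = 4·1 π electrons, Hückel's rule classifies the planar ring as antiaromatic.

Antiaromatic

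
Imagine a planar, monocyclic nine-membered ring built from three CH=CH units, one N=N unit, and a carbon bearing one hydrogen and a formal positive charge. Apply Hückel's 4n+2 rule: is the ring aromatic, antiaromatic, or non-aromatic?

Check conjugation: the double-bond atoms are sp², each contributing one p electron; each sp² =N– keeps its lone pair in-plane and puts one electron into the π system; the carbocation has an empty p orbital — every position has a p orbital, so the cyclic π system is continuous.
Tallying contributions gives 4 × 2 = 8 from the double-bond units + 0 from the CH(+) atom = 8.
A 4n π count (8, n = 2) in a planar conjugated ring means antiaromatic.

Antiaromatic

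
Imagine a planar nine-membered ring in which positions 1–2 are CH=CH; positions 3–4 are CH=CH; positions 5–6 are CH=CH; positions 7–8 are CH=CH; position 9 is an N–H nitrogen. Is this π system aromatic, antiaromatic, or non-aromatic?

Every ring atom contributes a p orbital perpendicular to the ring (each doubly-bonded ring atom is sp² with one p-orbital electron; the pyrrole-type nitrogen donates its lone pair from the p orbital), so the π system is cyclic and fully conjugated.
Tallying contributions gives 4 × 2 = 8 from the double-bond units + 2 from the NH atom = 10.
10 = 4(2) + 2, which satisfies Hückel's 4n+2 rule.

Aromatic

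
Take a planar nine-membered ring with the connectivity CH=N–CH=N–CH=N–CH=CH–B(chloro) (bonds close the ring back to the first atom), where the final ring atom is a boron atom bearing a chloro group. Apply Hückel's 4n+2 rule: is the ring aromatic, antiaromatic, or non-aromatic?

All ring atoms are sp² and supply a p orbital to the ring (the double-bond atoms are sp², each contributing one p electron; the doubly-bonded nitrogens are pyridine-type — their lone pairs lie in the ring plane, leaving one electron in the p orbital; the boron has an empty p orbital); the conjugation is uninterrupted.
Adding the contributions, 4 × 2 = 8 from the double-bond units + 0 from the B(chloro) atom = 8.
A 4n π count (8, n = 2) in a planar conjugated ring means antiaromatic.

Antiaromatic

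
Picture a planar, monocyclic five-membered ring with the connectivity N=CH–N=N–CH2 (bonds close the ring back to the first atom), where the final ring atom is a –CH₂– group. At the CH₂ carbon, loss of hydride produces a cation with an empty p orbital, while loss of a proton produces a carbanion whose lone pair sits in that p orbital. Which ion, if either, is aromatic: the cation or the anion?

In both ions every ring atom is sp² and contributes a p orbital, so both rings are fully conjugated.
Cation: 2 × 2 + 0 = 4 π electrons → 4(1), antiaromatic.
Anion: 2 × 2 + 2 = 6 π electrons → 4(1)+2, aromatic.

The anion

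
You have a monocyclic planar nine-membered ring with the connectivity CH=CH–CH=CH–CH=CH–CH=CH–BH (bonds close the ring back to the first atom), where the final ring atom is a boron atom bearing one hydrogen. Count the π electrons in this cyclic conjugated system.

The p orbitals form a continuous loop: every atom in a ring double bond is sp² and brings one electron to the p orbital; the boron has an empty p orbital. The ring is fully conjugated.
Tallying contributions gives 4 × 2 = 8 from the double-bond units + 0 from the BH atom = 8.

8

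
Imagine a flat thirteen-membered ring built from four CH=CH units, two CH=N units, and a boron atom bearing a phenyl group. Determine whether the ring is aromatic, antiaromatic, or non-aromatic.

Antiaromatic

Check conjugation: each doubly-bonded ring atom is sp² with one p-orbital electron; each sp² =N– keeps its lone pair in-plane and puts one electron into the π system; the boron has an empty p orbital — every position has a p orbital, so the cyclic π system is continuous.
Counting π electrons: 6 × 2 = 12 from the double-bond units + 0 from the B(phenyl) atom = 12.
12 = 4(3); a planar, fully conjugated 4n system is antiaromatic.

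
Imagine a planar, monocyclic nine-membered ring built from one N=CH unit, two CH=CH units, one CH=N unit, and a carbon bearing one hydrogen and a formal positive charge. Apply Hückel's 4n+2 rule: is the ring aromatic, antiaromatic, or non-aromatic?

Antiaromatic

Every ring atom contributes a p orbital perpendicular to the ring (the double-bond atoms are sp², each contributing one p electron; the doubly-bonded nitrogens are pyridine-type — their lone pairs lie in the ring plane, leaving one electron in the p orbital; the carbocation has an empty p orbital), so the π system is cyclic and fully conjugated.
Tallying contributions gives 4 × 2 = 8 from the double-bond units + 0 from the CH(+) atom = 8.
With 8 = 4·2 π electrons, Hückel's rule classifies the planar ring as antiaromatic.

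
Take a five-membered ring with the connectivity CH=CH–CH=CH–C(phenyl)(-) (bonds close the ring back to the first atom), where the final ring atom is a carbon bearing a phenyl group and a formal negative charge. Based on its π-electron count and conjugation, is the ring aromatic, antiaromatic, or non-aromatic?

Aromatic

Every ring atom contributes a p orbital perpendicular to the ring (every atom in a ring double bond is sp² and brings one electron to the p orbital; the carbanion's lone pair occupies the p orbital), so the π system is cyclic and fully conjugated.
π-electron count: 2 × 2 = 4 from the double-bond units + 2 from the C(phenyl)(-) atom = 6.
Since 6 = 4·1 + 2, the ring meets the 4n+2 criterion.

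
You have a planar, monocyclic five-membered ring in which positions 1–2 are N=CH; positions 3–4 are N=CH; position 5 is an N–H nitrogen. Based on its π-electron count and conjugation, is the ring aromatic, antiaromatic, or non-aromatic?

The p orbitals form a continuous loop: every atom in a ring double bond is sp² and brings one electron to the p orbital; each sp² =N– keeps its lone pair in-plane and puts one electron into the π system; the pyrrole-type nitrogen donates its lone pair from the p orbital. The ring is fully conjugated.
Tallying contributions gives 2 × 2 = 4 from the double-bond units + 2 from the NH atom = 6.
Since 6 = 4·1 + 2, the ring meets the 4n+2 criterion.

Aromatic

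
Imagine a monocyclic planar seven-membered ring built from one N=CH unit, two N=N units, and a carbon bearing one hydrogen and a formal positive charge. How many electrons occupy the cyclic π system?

Every ring atom contributes a p orbital perpendicular to the ring (each doubly-bonded ring atom is sp² with one p-orbital electron; the doubly-bonded nitrogens are pyridine-type — their lone pairs lie in the ring plane, leaving one electron in the p orbital; the carbocation has an empty p orbital), so the π system is cyclic and fully conjugated.
Adding the contributions, 3 × 2 = 6 from the double-bond units + 0 from the CH(+) atom = 6.

6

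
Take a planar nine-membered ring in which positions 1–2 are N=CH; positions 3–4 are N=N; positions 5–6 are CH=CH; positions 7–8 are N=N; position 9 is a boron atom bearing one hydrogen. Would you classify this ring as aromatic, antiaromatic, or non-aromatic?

Every ring atom contributes a p orbital perpendicular to the ring (each doubly-bonded ring atom is sp² with one p-orbital electron; each sp² =N– keeps its lone pair in-plane and puts one electron into the π system; the boron has an empty p orbital), so the π system is cyclic and fully conjugated.
Tallying contributions gives 4 × 2 = 8 from the double-bond units + 0 from the BH atom = 8.
With 8 = 4·2 π electrons, Hückel's rule classifies the planar ring as antiaromatic.

Antiaromatic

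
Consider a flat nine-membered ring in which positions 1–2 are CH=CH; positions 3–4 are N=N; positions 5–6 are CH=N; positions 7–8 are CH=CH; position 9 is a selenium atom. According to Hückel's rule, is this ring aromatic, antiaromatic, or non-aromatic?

Aromatic

The p orbitals form a continuous loop: the double-bond atoms are sp², each contributing one p electron; each sp² =N– keeps its lone pair in-plane and puts one electron into the π system; the selenium donates one lone pair from its p orbital. The ring is fully conjugated.
Counting π electrons: 4 × 2 = 8 from the double-bond units + 2 from the Se atom = 10.
10 = 4(2) + 2, which satisfies Hückel's 4n+2 rule.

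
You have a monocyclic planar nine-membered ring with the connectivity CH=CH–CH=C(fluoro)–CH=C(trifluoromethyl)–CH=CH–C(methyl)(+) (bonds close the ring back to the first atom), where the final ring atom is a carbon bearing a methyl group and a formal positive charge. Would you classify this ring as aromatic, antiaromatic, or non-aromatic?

All ring atoms are sp² and supply a p orbital to the ring (each doubly-bonded ring atom is sp² with one p-orbital electron; the carbocation has an empty p orbital); the conjugation is uninterrupted.
Counting π electrons: 4 × 2 = 8 from the double-bond units + 0 from the C(methyl)(+) atom = 8.
8 is a 4n count (n = 2), so the planar conjugated ring is antiaromatic.

Antiaromatic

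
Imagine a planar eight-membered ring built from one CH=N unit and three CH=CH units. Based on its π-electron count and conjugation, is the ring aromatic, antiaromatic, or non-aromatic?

Antiaromatic

Check conjugation: each doubly-bonded ring atom is sp² with one p-orbital electron; each =N– nitrogen is pyridine-type (lone pair in the sp² plane, one electron in the p orbital) — every position has a p orbital, so the cyclic π system is continuous.
Counting π electrons: 4 × 2 = 8 from the 4 double-bond units.
8 = 4(2); a planar, fully conjugated 4n system is antiaromatic.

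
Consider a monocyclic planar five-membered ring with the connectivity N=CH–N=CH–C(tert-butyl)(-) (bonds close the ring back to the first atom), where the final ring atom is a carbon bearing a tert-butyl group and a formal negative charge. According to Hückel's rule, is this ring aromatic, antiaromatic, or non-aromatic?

The p orbitals form a continuous loop: each doubly-bonded ring atom is sp² with one p-orbital electron; each =N– nitrogen is pyridine-type (lone pair in the sp² plane, one electron in the p orbital); the carbanion's lone pair occupies the p orbital. The ring is fully conjugated.
Counting π electrons: 2 × 2 = 4 from the double-bond units + 2 from the C(tert-butyl)(-) atom = 6.
6 = 4(1) + 2, which satisfies Hückel's 4n+2 rule.

Aromatic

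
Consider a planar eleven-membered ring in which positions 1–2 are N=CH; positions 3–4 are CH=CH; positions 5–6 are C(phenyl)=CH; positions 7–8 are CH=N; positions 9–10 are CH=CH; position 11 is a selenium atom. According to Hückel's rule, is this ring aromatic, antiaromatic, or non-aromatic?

Antiaromatic

Every ring atom contributes a p orbital perpendicular to the ring (the double-bond atoms are sp², each contributing one p electron; each =N– nitrogen is pyridine-type (lone pair in the sp² plane, one electron in the p orbital); the selenium donates one lone pair from its p orbital), so the π system is cyclic and fully conjugated.
Tallying contributions gives 5 × 2 = 10 from the double-bond units + 2 from the Se atom = 12.
12 is a 4n count (n = 3), so the planar conjugated ring is antiaromatic.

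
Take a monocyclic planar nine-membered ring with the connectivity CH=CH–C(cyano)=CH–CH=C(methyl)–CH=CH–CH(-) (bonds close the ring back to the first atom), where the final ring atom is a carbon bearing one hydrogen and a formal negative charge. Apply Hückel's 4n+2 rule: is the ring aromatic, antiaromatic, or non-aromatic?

Aromatic

The p orbitals form a continuous loop: every atom in a ring double bond is sp² and brings one electron to the p orbital; the carbanion's lone pair occupies the p orbital. The ring is fully conjugated.
π-electron count: 4 × 2 = 8 from the double-bond units + 2 from the CH(-) atom = 10.
That gives a 4n+2 count (10, n = 2).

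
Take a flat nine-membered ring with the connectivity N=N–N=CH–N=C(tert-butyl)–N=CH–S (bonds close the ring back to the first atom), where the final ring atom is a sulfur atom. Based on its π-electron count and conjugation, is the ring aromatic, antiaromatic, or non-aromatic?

Check conjugation: the double-bond atoms are sp², each contributing one p electron; the doubly-bonded nitrogens are pyridine-type — their lone pairs lie in the ring plane, leaving one electron in the p orbital; the sulfur donates one lone pair from its p orbital — every position has a p orbital, so the cyclic π system is continuous.
Counting π electrons: 4 × 2 = 8 from the double-bond units + 2 from the S atom = 10.
That gives a 4n+2 count (10, n = 2).

Aromatic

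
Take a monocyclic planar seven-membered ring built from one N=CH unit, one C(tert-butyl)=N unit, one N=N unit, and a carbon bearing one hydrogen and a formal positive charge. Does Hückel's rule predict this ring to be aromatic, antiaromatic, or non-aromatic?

All ring atoms are sp² and supply a p orbital to the ring (the double-bond atoms are sp², each contributing one p electron; each =N– nitrogen is pyridine-type (lone pair in the sp² plane, one electron in the p orbital); the carbocation has an empty p orbital); the conjugation is uninterrupted.
Counting π electrons: 3 × 2 = 6 from the double-bond units + 0 from the CH(+) atom = 6.
That gives a 4n+2 count (6, n = 1).

Aromatic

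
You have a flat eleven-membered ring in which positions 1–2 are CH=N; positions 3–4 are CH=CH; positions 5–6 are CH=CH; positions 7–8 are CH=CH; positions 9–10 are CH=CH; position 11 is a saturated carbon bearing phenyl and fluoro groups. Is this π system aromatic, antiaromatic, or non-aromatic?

Non-aromatic

Because that saturated carbon is sp³ and has no p orbital in the ring π system at the C(phenyl)(fluoro) position, the π system cannot extend all the way around the ring.
Broken conjugation rules out both aromaticity and antiaromaticity.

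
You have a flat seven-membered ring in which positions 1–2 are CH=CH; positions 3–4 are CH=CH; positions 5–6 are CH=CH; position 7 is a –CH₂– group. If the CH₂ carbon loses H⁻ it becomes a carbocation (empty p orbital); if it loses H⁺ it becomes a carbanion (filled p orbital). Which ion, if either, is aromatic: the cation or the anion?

In either ion the ring is fully conjugated: every atom, including the new sp² carbon, supplies a p orbital.
Cation: 3 × 2 + 0 = 6 π electrons → 4(1)+2, aromatic.
Anion: 3 × 2 + 2 = 8 π electrons → 4(2), antiaromatic.

The cation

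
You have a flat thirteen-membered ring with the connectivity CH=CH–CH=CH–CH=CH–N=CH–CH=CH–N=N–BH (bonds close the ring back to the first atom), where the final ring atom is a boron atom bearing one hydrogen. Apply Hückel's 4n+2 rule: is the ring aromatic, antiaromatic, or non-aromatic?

The p orbitals form a continuous loop: each doubly-bonded ring atom is sp² with one p-orbital electron; the doubly-bonded nitrogens are pyridine-type — their lone pairs lie in the ring plane, leaving one electron in the p orbital; the boron has an empty p orbital. The ring is fully conjugated.
Counting π electrons: 6 × 2 = 12 from the double-bond units + 0 from the BH atom = 12.
12 = 4(3); a planar, fully conjugated 4n system is antiaromatic.

Antiaromatic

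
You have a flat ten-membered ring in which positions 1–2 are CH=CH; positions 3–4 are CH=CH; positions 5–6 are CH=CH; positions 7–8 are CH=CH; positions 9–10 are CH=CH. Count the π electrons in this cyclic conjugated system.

10

Every ring atom contributes a p orbital perpendicular to the ring (the double-bond atoms are sp², each contributing one p electron), so the π system is cyclic and fully conjugated.
π-electron count: 5 × 2 = 10 from the 5 double-bond units.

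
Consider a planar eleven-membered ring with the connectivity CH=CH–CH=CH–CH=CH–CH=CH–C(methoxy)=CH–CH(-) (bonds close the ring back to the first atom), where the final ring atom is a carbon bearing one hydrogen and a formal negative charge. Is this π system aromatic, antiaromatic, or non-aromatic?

Antiaromatic

All ring atoms are sp² and supply a p orbital to the ring (the double-bond atoms are sp², each contributing one p electron; the carbanion's lone pair occupies the p orbital); the conjugation is uninterrupted.
Adding the contributions, 5 × 2 = 10 from the double-bond units + 2 from the CH(-) atom = 12.
12 is a 4n count (n = 3), so the planar conjugated ring is antiaromatic.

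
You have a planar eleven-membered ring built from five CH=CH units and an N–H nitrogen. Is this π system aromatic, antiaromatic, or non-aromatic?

Antiaromatic

The p orbitals form a continuous loop: the double-bond atoms are sp², each contributing one p electron; the pyrrole-type nitrogen donates its lone pair from the p orbital. The ring is fully conjugated.
Tallying contributions gives 5 × 2 = 10 from the double-bond units + 2 from the NH atom = 12.
12 = 4(3); a planar, fully conjugated 4n system is antiaromatic.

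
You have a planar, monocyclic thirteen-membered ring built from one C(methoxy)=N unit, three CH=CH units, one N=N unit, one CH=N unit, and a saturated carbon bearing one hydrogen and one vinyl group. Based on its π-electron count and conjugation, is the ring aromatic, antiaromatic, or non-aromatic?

Non-aromatic

Because that saturated carbon is sp³ and has no p orbital in the ring π system at the CH(vinyl) position, the π system cannot extend all the way around the ring.
Broken conjugation rules out both aromaticity and antiaromaticity.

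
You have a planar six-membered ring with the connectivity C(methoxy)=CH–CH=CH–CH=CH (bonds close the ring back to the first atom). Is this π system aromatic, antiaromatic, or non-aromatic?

Aromatic

The p orbitals form a continuous loop: the double-bond atoms are sp², each contributing one p electron. The ring is fully conjugated.
Tallying contributions gives 3 × 2 = 6 from the 3 double-bond units.
Since 6 = 4·1 + 2, the ring meets the 4n+2 criterion.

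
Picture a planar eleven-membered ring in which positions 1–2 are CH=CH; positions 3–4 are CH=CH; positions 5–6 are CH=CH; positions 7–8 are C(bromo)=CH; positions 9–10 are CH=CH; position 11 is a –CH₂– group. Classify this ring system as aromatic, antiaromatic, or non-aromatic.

The CH2 position has four σ bonds — the tetrahedral CH₂ carbon is sp³ and has no p orbital in the ring π system — so the cyclic conjugation is interrupted.
Without a continuous loop of overlapping p orbitals the Hückel electron count never comes into play.

Non-aromatic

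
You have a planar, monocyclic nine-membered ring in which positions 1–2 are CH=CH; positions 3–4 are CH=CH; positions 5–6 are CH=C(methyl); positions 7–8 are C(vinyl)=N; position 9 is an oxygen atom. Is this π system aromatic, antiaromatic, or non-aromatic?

Aromatic

The p orbitals form a continuous loop: every atom in a ring double bond is sp² and brings one electron to the p orbital; the doubly-bonded nitrogens are pyridine-type — their lone pairs lie in the ring plane, leaving one electron in the p orbital; the oxygen donates one lone pair from its p orbital. The ring is fully conjugated.
π-electron count: 4 × 2 = 8 from the double-bond units + 2 from the O atom = 10.
10 = 4(2) + 2, which satisfies Hückel's 4n+2 rule.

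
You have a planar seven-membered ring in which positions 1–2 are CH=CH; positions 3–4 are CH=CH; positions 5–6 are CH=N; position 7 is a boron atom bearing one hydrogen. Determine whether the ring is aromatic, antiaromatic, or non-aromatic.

Aromatic

All ring atoms are sp² and supply a p orbital to the ring (each doubly-bonded ring atom is sp² with one p-orbital electron; each sp² =N– keeps its lone pair in-plane and puts one electron into the π system; the boron has an empty p orbital); the conjugation is uninterrupted.
Adding the contributions, 3 × 2 = 6 from the double-bond units + 0 from the BH atom = 6.
6 = 4(1) + 2, which satisfies Hückel's 4n+2 rule.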